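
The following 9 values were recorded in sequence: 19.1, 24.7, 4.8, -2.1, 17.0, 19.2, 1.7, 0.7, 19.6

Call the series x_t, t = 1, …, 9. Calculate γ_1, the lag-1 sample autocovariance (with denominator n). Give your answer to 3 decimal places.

Mean x̄ = (19.1 + 24.7 + 4.8 − 2.1 + 17.0 + 19.2 + 1.7 + 0.7 + 19.6)/9 = 11.6333
Σ_{t=1}^{8}(x_t−x̄)(x_{t+1}−x̄) = 15.3656
γ_1 = 15.3656 / 9 = 1.707

1.707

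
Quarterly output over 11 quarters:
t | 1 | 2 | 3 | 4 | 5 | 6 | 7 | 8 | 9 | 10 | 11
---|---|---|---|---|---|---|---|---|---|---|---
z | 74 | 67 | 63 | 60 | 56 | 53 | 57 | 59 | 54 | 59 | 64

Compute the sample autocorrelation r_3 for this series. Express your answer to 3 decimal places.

Mean z̄ = (74 + 67 + 63 + 60 + 56 + 53 + 57 + 59 + 54 + 59 + 64)/11 = 60.5455
Numerator Σ_{t=1}^{8}(z_t−z̄)(z_{t+3}−z̄) = 3.2893
Denominator Σ(z_t−z̄)² = 378.7273
r_3 = 3.2893 / 378.7273 = 0.009

0.009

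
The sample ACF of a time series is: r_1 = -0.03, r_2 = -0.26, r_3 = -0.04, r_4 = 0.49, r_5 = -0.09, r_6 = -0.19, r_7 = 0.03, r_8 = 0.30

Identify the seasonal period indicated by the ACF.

The largest autocorrelation is r_4 = 0.49, with a weaker echo at lag 8 (0.30); the remaining lags stay at or below 0.03.
The dominant spike at lag 4 indicates a seasonal period of 4.

4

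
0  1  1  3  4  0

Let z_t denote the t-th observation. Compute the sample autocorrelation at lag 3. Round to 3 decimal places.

-0.204

Mean z̄ = (0 + 1 + 1 + 3 + 4 + 0)/6 = 1.5000
Σ(z_t−z̄)(z_{t+3}−z̄) = (-2.2500) + (-1.2500) + (0.7500) = -2.7500
Denominator Σ(z_t−z̄)² = 13.5000
r_3 = -2.7500 / 13.5000 = -0.204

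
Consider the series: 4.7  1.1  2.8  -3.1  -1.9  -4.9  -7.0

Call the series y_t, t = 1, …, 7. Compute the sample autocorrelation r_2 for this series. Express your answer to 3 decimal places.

Mean ȳ = (4.7 + 1.1 + 2.8 − 3.1 − 1.9 − 4.9 − 7.0)/7 = -1.1857
Deviations from mean: 5.8857, 2.2857, 3.9857, -1.9143, -0.7143, -3.7143, -5.8143
Numerator Σ_{t=1}^{5}(y_t−ȳ)(y_{t+2}−ȳ) = 27.4996
Denominator Σ(y_t−ȳ)² = 107.5286
r_2 = 27.4996 / 107.5286 = 0.256

0.256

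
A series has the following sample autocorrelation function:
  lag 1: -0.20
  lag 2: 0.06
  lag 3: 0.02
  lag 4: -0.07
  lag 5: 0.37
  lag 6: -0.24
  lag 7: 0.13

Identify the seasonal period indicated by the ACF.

5

The largest autocorrelation is r_5 = 0.37; the remaining lags stay at or below 0.13.
The dominant spike at lag 5 indicates a seasonal period of 5.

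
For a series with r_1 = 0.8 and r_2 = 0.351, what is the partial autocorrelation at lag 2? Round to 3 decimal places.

-0.803

φ_{22} = (r_2 − r_1²) / (1 − r_1²)
r_1² = (0.8)² = 0.64
Numerator = 0.351 − 0.6400 = -0.2890; denominator = 1 − 0.6400 = 0.3600
φ_{22} = -0.2890 / 0.3600 = -0.803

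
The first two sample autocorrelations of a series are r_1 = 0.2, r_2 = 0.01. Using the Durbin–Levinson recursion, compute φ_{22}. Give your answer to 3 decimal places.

-0.031

φ_{22} = (r_2 − r_1²) / (1 − r_1²)
r_1² = (0.2)² = 0.04
Numerator = 0.01 − 0.0400 = -0.0300; denominator = 1 − 0.0400 = 0.9600
φ_{22} = -0.0300 / 0.9600 = -0.031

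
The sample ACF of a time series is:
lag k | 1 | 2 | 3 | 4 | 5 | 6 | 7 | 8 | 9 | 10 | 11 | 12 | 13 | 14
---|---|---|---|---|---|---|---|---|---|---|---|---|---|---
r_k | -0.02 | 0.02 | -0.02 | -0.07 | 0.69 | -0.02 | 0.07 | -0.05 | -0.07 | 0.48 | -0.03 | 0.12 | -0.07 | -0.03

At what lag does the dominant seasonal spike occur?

5

The largest autocorrelation is r_5 = 0.69, with a weaker echo at lag 10 (0.48); the remaining lags stay at or below 0.12.
The dominant spike at lag 5 indicates a seasonal period of 5.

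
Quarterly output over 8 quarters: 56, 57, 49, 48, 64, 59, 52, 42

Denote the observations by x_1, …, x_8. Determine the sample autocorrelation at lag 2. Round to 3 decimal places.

-0.542

Mean x̄ = (56 + 57 + 49 + 48 + 64 + 59 + 52 + 42)/8 = 53.3750
Deviations from mean: 2.6250, 3.6250, -4.3750, -5.3750, 10.6250, 5.6250, -1.3750, -11.3750
Numerator Σ_{t=1}^{6}(x_t−x̄)(x_{t+2}−x̄) = -186.2813
Denominator Σ(x_t−x̄)² = 343.8750
r_2 = -186.2813 / 343.8750 = -0.542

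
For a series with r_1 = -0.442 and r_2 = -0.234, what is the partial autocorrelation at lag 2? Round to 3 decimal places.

-0.534

φ_{22} = (r_2 − r_1²) / (1 − r_1²)
r_1² = (-0.442)² = 0.195364
Numerator = -0.234 − 0.1954 = -0.4294; denominator = 1 − 0.1954 = 0.8046
φ_{22} = -0.4294 / 0.8046 = -0.534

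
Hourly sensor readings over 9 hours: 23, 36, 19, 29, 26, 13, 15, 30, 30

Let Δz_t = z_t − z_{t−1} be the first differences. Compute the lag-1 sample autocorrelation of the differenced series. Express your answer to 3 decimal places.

-0.390

First differences Δz: 13, -17, 10, -3, -13, 2, 15, 0
Mean of differences = 0.8750
Numerator Σ(Δz_t−Δz̄)(Δz_{t+1}−Δz̄) = -373.5156
Denominator Σ(Δz_t−Δz̄)² = 958.8750
r_1(Δz) = -373.5156 / 958.8750 = -0.390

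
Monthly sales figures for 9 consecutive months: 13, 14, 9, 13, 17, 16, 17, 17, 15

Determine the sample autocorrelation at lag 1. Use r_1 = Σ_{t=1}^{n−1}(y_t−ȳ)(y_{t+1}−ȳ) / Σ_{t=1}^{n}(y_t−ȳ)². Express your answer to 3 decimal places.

0.408

Mean ȳ = (13 + 14 + 9 + 13 + 17 + 16 + 17 + 17 + 15)/9 = 14.5556
Numerator Σ_{t=1}^{8}(y_t−ȳ)(y_{t+1}−ȳ) = 22.9136
Denominator Σ(y_t−ȳ)² = 56.2222
r_1 = 22.9136 / 56.2222 = 0.408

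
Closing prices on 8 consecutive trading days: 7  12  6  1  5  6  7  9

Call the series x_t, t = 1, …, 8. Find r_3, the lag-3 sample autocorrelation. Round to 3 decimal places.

-0.235

Mean x̄ = (7 + 12 + 6 + 1 + 5 + 6 + 7 + 9)/8 = 6.6250
Deviations from mean: 0.3750, 5.3750, -0.6250, -5.6250, -1.6250, -0.6250, 0.3750, 2.3750
Numerator Σ_{t=1}^{5}(x_t−x̄)(x_{t+3}−x̄) = -16.4219
Denominator Σ(x_t−x̄)² = 69.8750
r_3 = -16.4219 / 69.8750 = -0.235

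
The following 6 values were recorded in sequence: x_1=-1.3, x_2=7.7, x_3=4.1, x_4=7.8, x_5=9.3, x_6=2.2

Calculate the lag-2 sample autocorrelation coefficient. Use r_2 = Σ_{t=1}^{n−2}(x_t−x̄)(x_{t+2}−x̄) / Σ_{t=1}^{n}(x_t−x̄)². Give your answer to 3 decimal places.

0.019

Mean x̄ = (-1.3 + 7.7 + 4.1 + 7.8 + 9.3 + 2.2)/6 = 4.9667
Deviations from mean: -6.2667, 2.7333, -0.8667, 2.8333, 4.3333, -2.7667
Σ(x_t−x̄)(x_{t+2}−x̄) = (5.4311) + (7.7444) + (-3.7556) + (-7.8389) = 1.5811
Denominator Σ(x_t−x̄)² = 81.9533
r_2 = 1.5811 / 81.9533 = 0.019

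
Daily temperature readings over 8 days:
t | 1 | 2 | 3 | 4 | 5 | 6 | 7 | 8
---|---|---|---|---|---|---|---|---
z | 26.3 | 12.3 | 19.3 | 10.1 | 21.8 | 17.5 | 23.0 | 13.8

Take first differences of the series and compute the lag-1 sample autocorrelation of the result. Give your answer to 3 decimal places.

-0.656

First differences Δz: -14.0, 7.0, -9.2, 11.7, -4.3, 5.5, -9.2
Mean of differences = -1.7857
Numerator Σ(Δz_t−Δz̄)(Δz_{t+1}−Δz̄) = -378.6816
Denominator Σ(Δz_t−Δz̄)² = 577.5886
r_1(Δz) = -378.6816 / 577.5886 = -0.656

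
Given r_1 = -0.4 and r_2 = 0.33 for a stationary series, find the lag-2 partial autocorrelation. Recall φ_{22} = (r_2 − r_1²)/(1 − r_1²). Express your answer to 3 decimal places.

φ_{22} = (r_2 − r_1²) / (1 − r_1²)
r_1² = (-0.4)² = 0.16
Numerator = 0.33 − 0.1600 = 0.1700; denominator = 1 − 0.1600 = 0.8400
φ_{22} = 0.1700 / 0.8400 = 0.202

0.202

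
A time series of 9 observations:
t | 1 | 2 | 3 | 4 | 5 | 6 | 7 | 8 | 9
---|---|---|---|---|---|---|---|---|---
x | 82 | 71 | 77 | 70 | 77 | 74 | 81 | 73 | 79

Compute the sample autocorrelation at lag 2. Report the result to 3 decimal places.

Mean x̄ = (82 + 71 + 77 + 70 + 77 + 74 + 81 + 73 + 79)/9 = 76.0000
Numerator Σ_{t=1}^{7}(x_t−x̄)(x_{t+2}−x̄) = 75.0000
Denominator Σ(x_t−x̄)² = 146.0000
r_2 = 75.0000 / 146.0000 = 0.514

0.514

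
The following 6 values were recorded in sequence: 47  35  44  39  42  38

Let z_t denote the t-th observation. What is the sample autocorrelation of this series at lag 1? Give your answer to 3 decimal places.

Mean z̄ = (47 + 35 + 44 + 39 + 42 + 38)/6 = 40.8333
Deviations from mean: 6.1667, -5.8333, 3.1667, -1.8333, 1.1667, -2.8333
Numerator Σ_{t=1}^{5}(z_t−z̄)(z_{t+1}−z̄) = -65.6944
Denominator Σ(z_t−z̄)² = 94.8333
r_1 = -65.6944 / 94.8333 = -0.693

-0.693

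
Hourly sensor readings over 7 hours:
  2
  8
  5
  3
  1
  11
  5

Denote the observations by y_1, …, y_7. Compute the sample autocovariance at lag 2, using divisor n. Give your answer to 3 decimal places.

-2.571

Mean ȳ = (2 + 8 + 5 + 3 + 1 + 11 + 5)/7 = 5.0000
Deviations: -3.0000, 3.0000, 0.0000, -2.0000, -4.0000, 6.0000, 0.0000
Σ_{t=1}^{5}(y_t−ȳ)(y_{t+2}−ȳ) = -18.0000
γ_2 = -18.0000 / 7 = -2.571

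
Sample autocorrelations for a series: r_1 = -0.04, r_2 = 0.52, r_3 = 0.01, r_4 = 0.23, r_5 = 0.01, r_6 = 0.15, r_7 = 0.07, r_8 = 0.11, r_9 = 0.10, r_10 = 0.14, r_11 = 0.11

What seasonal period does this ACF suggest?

2

The largest autocorrelation is r_2 = 0.52, with weaker echoes at lags 4 (0.23) and 6 (0.15); the remaining lags stay at or below 0.14.
The dominant spike at lag 2 indicates a seasonal period of 2.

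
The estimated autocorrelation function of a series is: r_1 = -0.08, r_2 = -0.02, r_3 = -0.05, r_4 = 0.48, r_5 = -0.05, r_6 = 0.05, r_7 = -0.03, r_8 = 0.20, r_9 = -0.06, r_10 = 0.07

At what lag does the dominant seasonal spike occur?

The largest autocorrelation is r_4 = 0.48, with a weaker echo at lag 8 (0.20); the remaining lags stay at or below 0.07.
The dominant spike at lag 4 indicates a seasonal period of 4.

4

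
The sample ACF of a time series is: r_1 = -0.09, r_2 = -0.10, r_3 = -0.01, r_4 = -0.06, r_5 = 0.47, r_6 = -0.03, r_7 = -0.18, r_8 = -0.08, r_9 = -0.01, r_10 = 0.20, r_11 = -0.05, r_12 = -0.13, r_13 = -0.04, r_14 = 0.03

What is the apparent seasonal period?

The largest autocorrelation is r_5 = 0.47, with a weaker echo at lag 10 (0.20); the remaining lags stay at or below 0.03.
The dominant spike at lag 5 indicates a seasonal period of 5.

5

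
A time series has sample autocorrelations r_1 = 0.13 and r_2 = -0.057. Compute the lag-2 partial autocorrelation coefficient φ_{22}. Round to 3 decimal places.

-0.075

φ_{22} = (r_2 − r_1²) / (1 − r_1²)
r_1² = (0.13)² = 0.0169
Numerator = -0.057 − 0.0169 = -0.0739; denominator = 1 − 0.0169 = 0.9831
φ_{22} = -0.0739 / 0.9831 = -0.075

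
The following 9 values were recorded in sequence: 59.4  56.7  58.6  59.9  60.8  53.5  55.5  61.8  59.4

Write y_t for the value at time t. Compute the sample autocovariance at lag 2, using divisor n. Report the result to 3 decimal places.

-3.971

Mean ȳ = (59.4 + 56.7 + 58.6 + 59.9 + 60.8 + 53.5 + 55.5 + 61.8 + 59.4)/9 = 58.4000
Σ_{t=1}^{7}(y_t−ȳ)(y_{t+2}−ȳ) = -35.7400
γ_2 = -35.7400 / 9 = -3.971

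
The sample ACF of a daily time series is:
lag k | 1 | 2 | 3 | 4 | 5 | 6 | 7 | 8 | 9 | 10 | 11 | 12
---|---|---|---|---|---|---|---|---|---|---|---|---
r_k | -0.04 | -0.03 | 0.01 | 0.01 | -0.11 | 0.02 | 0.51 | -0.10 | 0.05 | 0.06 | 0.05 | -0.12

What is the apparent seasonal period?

The largest autocorrelation is r_7 = 0.51; the remaining lags stay at or below 0.06.
The dominant spike at lag 7 indicates a seasonal period of 7.

7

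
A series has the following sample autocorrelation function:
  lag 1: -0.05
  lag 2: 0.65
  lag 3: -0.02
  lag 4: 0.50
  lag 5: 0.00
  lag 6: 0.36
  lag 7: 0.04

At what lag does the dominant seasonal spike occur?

The largest autocorrelation is r_2 = 0.65, with weaker echoes at lags 4 (0.50) and 6 (0.36); the remaining lags stay at or below 0.04.
The dominant spike at lag 2 indicates a seasonal period of 2.

2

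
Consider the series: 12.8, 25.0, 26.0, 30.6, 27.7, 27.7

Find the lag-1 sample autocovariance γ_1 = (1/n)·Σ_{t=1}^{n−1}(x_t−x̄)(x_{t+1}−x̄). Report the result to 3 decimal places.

4.720

Mean x̄ = (12.8 + 25.0 + 26.0 + 30.6 + 27.7 + 27.7)/6 = 24.9667
Σ_{t=1}^{5}(x_t−x̄)(x_{t+1}−x̄) = 28.3189
γ_1 = 28.3189 / 6 = 4.720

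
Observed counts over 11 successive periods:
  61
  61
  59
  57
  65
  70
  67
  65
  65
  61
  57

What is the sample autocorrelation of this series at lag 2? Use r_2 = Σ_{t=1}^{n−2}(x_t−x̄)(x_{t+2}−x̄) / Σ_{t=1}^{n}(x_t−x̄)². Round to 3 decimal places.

-0.076

Mean x̄ = (61 + 61 + 59 + 57 + 65 + 70 + 67 + 65 + 65 + 61 + 57)/11 = 62.5455
Numerator Σ_{t=1}^{9}(x_t−x̄)(x_{t+2}−x̄) = -13.2314
Denominator Σ(x_t−x̄)² = 174.7273
r_2 = -13.2314 / 174.7273 = -0.076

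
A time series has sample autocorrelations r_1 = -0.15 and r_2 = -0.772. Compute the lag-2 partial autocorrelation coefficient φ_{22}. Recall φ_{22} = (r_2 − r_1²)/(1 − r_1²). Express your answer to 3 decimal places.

φ_{22} = (r_2 − r_1²) / (1 − r_1²)
r_1² = (-0.15)² = 0.0225
Numerator = -0.772 − 0.0225 = -0.7945; denominator = 1 − 0.0225 = 0.9775
φ_{22} = -0.7945 / 0.9775 = -0.813

-0.813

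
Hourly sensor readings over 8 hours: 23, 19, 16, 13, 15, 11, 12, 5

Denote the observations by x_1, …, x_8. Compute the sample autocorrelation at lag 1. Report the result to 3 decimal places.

Mean x̄ = (23 + 19 + 16 + 13 + 15 + 11 + 12 + 5)/8 = 14.2500
Deviations from mean: 8.7500, 4.7500, 1.7500, -1.2500, 0.7500, -3.2500, -2.2500, -9.2500
Σ(x_t−x̄)(x_{t+1}−x̄) = (41.5625) + (8.3125) + (-2.1875) + (-0.9375) + (-2.4375) + (7.3125) + (20.8125) = 72.4375
Denominator Σ(x_t−x̄)² = 205.5000
r_1 = 72.4375 / 205.5000 = 0.352

0.352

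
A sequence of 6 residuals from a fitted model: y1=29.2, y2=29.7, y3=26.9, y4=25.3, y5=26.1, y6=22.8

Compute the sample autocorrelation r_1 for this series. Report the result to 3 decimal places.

Mean ȳ = (29.2 + 29.7 + 26.9 + 25.3 + 26.1 + 22.8)/6 = 26.6667
Deviations from mean: 2.5333, 3.0333, 0.2333, -1.3667, -0.5667, -3.8667
Numerator Σ_{t=1}^{5}(y_t−ȳ)(y_{t+1}−ȳ) = 11.0389
Denominator Σ(y_t−ȳ)² = 32.8133
r_1 = 11.0389 / 32.8133 = 0.336

0.336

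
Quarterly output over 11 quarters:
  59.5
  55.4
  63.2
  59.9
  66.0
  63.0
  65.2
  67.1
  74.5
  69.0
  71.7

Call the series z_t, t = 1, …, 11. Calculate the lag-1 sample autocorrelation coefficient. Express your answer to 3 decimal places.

0.502

Mean z̄ = (59.5 + 55.4 + 63.2 + 59.9 + 66.0 + 63.0 + 65.2 + 67.1 + 74.5 + 69.0 + 71.7)/11 = 64.9545
Numerator Σ_{t=1}^{10}(z_t−z̄)(z_{t+1}−z̄) = 156.8507
Denominator Σ(z_t−z̄)² = 312.2273
r_1 = 156.8507 / 312.2273 = 0.502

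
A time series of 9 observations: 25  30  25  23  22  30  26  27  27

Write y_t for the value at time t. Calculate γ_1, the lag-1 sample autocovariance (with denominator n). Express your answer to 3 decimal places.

Mean ȳ = (25 + 30 + 25 + 23 + 22 + 30 + 26 + 27 + 27)/9 = 26.1111
Σ_{t=1}^{8}(y_t−ȳ)(y_{t+1}−ȳ) = -8.1235
γ_1 = -8.1235 / 9 = -0.903

-0.903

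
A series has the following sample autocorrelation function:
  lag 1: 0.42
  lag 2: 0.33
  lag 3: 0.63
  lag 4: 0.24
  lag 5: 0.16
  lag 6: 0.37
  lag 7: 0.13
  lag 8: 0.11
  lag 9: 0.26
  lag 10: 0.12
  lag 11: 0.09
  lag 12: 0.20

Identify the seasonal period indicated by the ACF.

The largest autocorrelation is r_3 = 0.63; the remaining lags stay at or below 0.42. The elevated value at lag 1 (0.42), dropping to 0.33 at lag 2, reflects decaying short-term dependence rather than seasonality.
The dominant spike at lag 3 indicates a seasonal period of 3.

3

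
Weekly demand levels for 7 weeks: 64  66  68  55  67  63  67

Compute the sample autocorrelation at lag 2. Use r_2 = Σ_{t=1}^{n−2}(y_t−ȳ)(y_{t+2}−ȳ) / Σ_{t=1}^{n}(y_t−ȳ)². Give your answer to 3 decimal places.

Mean ȳ = (64 + 66 + 68 + 55 + 67 + 63 + 67)/7 = 64.2857
Deviations from mean: -0.2857, 1.7143, 3.7143, -9.2857, 2.7143, -1.2857, 2.7143
Σ(y_t−ȳ)(y_{t+2}−ȳ) = (-1.0612) + (-15.9184) + (10.0816) + (11.9388) + (7.3673) = 12.4082
Denominator Σ(y_t−ȳ)² = 119.4286
r_2 = 12.4082 / 119.4286 = 0.104

0.104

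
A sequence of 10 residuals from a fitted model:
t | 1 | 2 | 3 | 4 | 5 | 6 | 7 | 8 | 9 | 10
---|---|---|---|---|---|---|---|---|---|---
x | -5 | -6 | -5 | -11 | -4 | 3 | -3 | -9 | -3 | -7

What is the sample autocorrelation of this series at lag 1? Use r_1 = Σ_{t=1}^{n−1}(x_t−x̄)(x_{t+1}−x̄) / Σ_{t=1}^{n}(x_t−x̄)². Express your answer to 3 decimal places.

Mean x̄ = (-5 − 6 − 5 − 11 − 4 + 3 − 3 − 9 − 3 − 7)/10 = -5.0000
Numerator Σ_{t=1}^{9}(x_t−x̄)(x_{t+1}−x̄) = -2.0000
Denominator Σ(x_t−x̄)² = 130.0000
r_1 = -2.0000 / 130.0000 = -0.015

-0.015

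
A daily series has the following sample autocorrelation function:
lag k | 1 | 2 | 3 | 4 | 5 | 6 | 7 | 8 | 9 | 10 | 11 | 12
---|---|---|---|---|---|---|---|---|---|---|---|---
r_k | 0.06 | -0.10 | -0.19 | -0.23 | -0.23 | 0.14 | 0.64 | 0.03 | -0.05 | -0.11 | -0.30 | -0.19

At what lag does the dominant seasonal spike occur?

7

The largest autocorrelation is r_7 = 0.64; the remaining lags stay at or below 0.14.
The dominant spike at lag 7 indicates a seasonal period of 7.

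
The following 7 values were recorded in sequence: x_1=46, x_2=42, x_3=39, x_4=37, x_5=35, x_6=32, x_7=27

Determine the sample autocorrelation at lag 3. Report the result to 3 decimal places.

-0.084

Mean x̄ = (46 + 42 + 39 + 37 + 35 + 32 + 27)/7 = 36.8571
Deviations from mean: 9.1429, 5.1429, 2.1429, 0.1429, -1.8571, -4.8571, -9.8571
Σ(x_t−x̄)(x_{t+3}−x̄) = (1.3061) + (-9.5510) + (-10.4082) + (-1.4082) = -20.0612
Denominator Σ(x_t−x̄)² = 238.8571
r_3 = -20.0612 / 238.8571 = -0.084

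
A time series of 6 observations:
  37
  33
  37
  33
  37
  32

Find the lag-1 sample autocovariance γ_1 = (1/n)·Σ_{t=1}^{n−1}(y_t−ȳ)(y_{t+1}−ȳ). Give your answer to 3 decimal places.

Mean ȳ = (37 + 33 + 37 + 33 + 37 + 32)/6 = 34.8333
Deviations: 2.1667, -1.8333, 2.1667, -1.8333, 2.1667, -2.8333
Σ_{t=1}^{5}(y_t−ȳ)(y_{t+1}−ȳ) = -22.0278
γ_1 = -22.0278 / 6 = -3.671

-3.671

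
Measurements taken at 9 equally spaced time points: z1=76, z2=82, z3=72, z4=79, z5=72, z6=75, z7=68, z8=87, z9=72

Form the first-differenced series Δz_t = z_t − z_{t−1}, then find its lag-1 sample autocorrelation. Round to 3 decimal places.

-0.727

First differences Δz: 6, -10, 7, -7, 3, -7, 19, -15
Mean of differences = -0.5000
Numerator Σ(Δz_t−Δz̄)(Δz_{t+1}−Δz̄) = -636.7500
Denominator Σ(Δz_t−Δz̄)² = 876.0000
r_1(Δz) = -636.7500 / 876.0000 = -0.727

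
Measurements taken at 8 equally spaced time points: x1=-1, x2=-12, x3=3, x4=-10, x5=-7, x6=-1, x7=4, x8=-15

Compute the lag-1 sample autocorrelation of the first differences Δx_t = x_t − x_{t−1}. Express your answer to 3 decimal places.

First differences Δx: -11, 15, -13, 3, 6, 5, -19
Mean of differences = -2.0000
Numerator Σ(Δx_t−Δx̄)(Δx_{t+1}−Δx̄) = -418.0000
Denominator Σ(Δx_t−Δx̄)² = 918.0000
r_1(Δx) = -418.0000 / 918.0000 = -0.455

-0.455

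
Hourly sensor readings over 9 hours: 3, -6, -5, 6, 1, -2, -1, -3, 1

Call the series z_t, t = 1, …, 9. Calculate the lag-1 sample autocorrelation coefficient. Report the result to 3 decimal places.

-0.162

Mean z̄ = (3 − 6 − 5 + 6 + 1 − 2 − 1 − 3 + 1)/9 = -0.6667
Numerator Σ_{t=1}^{8}(z_t−z̄)(z_{t+1}−z̄) = -19.1111
Denominator Σ(z_t−z̄)² = 118.0000
r_1 = -19.1111 / 118.0000 = -0.162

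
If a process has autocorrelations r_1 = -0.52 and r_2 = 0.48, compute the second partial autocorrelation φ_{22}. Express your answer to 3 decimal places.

0.287

φ_{22} = (r_2 − r_1²) / (1 − r_1²)
r_1² = (-0.52)² = 0.2704
Numerator = 0.48 − 0.2704 = 0.2096; denominator = 1 − 0.2704 = 0.7296
φ_{22} = 0.2096 / 0.7296 = 0.287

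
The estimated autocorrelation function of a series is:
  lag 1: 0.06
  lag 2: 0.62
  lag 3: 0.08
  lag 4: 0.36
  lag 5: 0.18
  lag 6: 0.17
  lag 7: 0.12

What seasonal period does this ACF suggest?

The largest autocorrelation is r_2 = 0.62, with a weaker echo at lag 4 (0.36); the remaining lags stay at or below 0.18.
The dominant spike at lag 2 indicates a seasonal period of 2.

2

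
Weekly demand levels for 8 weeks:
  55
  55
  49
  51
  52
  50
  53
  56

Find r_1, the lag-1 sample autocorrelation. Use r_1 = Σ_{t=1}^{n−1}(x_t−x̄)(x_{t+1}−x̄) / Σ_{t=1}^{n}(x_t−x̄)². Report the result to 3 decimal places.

0.128

Mean x̄ = (55 + 55 + 49 + 51 + 52 + 50 + 53 + 56)/8 = 52.6250
Deviations from mean: 2.3750, 2.3750, -3.6250, -1.6250, -0.6250, -2.6250, 0.3750, 3.3750
Σ(x_t−x̄)(x_{t+1}−x̄) = (5.6406) + (-8.6094) + (5.8906) + (1.0156) + (1.6406) + (-0.9844) + (1.2656) = 5.8594
Denominator Σ(x_t−x̄)² = 45.8750
r_1 = 5.8594 / 45.8750 = 0.128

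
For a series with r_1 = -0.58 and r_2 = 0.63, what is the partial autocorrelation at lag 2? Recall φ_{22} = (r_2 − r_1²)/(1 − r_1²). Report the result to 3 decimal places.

0.442

φ_{22} = (r_2 − r_1²) / (1 − r_1²)
r_1² = (-0.58)² = 0.3364
Numerator = 0.63 − 0.3364 = 0.2936; denominator = 1 − 0.3364 = 0.6636
φ_{22} = 0.2936 / 0.6636 = 0.442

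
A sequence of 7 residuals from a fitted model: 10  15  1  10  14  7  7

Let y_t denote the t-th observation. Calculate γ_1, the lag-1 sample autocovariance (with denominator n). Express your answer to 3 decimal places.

Mean ȳ = (10 + 15 + 1 + 10 + 14 + 7 + 7)/7 = 9.1429
Σ_{t=1}^{6}(y_t−ȳ)(y_{t+1}−ȳ) = -51.3061
γ_1 = -51.3061 / 7 = -7.329

-7.329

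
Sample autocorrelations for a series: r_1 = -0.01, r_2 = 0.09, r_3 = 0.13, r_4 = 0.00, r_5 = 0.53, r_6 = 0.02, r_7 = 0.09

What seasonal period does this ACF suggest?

5

The largest autocorrelation is r_5 = 0.53; the remaining lags stay at or below 0.13.
The dominant spike at lag 5 indicates a seasonal period of 5.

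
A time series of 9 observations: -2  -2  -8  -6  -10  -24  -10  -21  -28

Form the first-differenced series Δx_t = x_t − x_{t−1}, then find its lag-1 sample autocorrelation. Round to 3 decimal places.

First differences Δx: 0, -6, 2, -4, -14, 14, -11, -7
Mean of differences = -3.2500
Numerator Σ(Δx_t−Δx̄)(Δx_{t+1}−Δx̄) = -309.3125
Denominator Σ(Δx_t−Δx̄)² = 533.5000
r_1(Δx) = -309.3125 / 533.5000 = -0.580

-0.580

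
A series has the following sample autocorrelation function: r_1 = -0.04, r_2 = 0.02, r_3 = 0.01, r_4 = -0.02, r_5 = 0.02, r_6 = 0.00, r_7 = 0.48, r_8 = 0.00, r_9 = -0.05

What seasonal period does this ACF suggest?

7

The largest autocorrelation is r_7 = 0.48; the remaining lags stay at or below 0.02.
The dominant spike at lag 7 indicates a seasonal period of 7.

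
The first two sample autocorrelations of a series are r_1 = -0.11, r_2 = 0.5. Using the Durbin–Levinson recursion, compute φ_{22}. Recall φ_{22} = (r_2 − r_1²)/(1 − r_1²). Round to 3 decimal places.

φ_{22} = (r_2 − r_1²) / (1 − r_1²)
r_1² = (-0.11)² = 0.0121
Numerator = 0.5 − 0.0121 = 0.4879; denominator = 1 − 0.0121 = 0.9879
φ_{22} = 0.4879 / 0.9879 = 0.494

0.494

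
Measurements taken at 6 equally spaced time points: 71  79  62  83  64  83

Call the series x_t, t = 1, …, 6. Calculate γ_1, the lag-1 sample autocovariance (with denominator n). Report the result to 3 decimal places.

-60.963

Mean x̄ = (71 + 79 + 62 + 83 + 64 + 83)/6 = 73.6667
Σ_{t=1}^{5}(x_t−x̄)(x_{t+1}−x̄) = -365.7778
γ_1 = -365.7778 / 6 = -60.963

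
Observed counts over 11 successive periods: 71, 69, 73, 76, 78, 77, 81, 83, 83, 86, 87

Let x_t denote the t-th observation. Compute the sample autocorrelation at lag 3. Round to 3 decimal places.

0.203

Mean x̄ = (71 + 69 + 73 + 76 + 78 + 77 + 81 + 83 + 83 + 86 + 87)/11 = 78.5455
Numerator Σ_{t=1}^{8}(x_t−x̄)(x_{t+3}−x̄) = 73.3802
Denominator Σ(x_t−x̄)² = 360.7273
r_3 = 73.3802 / 360.7273 = 0.203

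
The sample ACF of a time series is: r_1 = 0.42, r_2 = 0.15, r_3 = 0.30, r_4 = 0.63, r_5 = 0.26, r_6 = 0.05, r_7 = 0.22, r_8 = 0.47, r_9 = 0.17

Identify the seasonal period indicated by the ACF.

4

The largest autocorrelation is r_4 = 0.63, with a weaker echo at lag 8 (0.47); the remaining lags stay at or below 0.42. The elevated value at lag 1 (0.42), dropping to 0.15 at lag 2, reflects decaying short-term dependence rather than seasonality.
The dominant spike at lag 4 indicates a seasonal period of 4.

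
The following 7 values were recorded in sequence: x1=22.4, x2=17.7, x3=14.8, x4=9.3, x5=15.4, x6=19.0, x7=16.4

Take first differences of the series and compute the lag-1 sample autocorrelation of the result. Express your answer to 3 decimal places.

0.080

First differences Δx: -4.7, -2.9, -5.5, 6.1, 3.6, -2.6
Mean of differences = -1.0000
Numerator Σ(Δx_t−Δx̄)(Δx_{t+1}−Δx̄) = 8.9300
Denominator Σ(Δx_t−Δx̄)² = 111.6800
r_1(Δx) = 8.9300 / 111.6800 = 0.080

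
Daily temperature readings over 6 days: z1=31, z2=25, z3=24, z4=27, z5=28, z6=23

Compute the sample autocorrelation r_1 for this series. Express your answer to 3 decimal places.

Mean z̄ = (31 + 25 + 24 + 27 + 28 + 23)/6 = 26.3333
Deviations from mean: 4.6667, -1.3333, -2.3333, 0.6667, 1.6667, -3.3333
Σ(z_t−z̄)(z_{t+1}−z̄) = (-6.2222) + (3.1111) + (-1.5556) + (1.1111) + (-5.5556) = -9.1111
Denominator Σ(z_t−z̄)² = 43.3333
r_1 = -9.1111 / 43.3333 = -0.210

-0.210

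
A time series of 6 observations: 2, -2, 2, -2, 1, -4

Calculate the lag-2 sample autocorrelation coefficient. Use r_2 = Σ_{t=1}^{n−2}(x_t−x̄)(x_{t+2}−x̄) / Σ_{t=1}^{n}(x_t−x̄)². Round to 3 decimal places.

0.556

Mean x̄ = (2 − 2 + 2 − 2 + 1 − 4)/6 = -0.5000
Deviations from mean: 2.5000, -1.5000, 2.5000, -1.5000, 1.5000, -3.5000
Σ(x_t−x̄)(x_{t+2}−x̄) = (6.2500) + (2.2500) + (3.7500) + (5.2500) = 17.5000
Denominator Σ(x_t−x̄)² = 31.5000
r_2 = 17.5000 / 31.5000 = 0.556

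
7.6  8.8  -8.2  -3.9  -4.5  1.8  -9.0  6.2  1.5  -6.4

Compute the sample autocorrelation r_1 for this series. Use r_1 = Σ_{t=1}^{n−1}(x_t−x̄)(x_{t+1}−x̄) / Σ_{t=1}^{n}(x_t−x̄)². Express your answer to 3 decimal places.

Mean x̄ = (7.6 + 8.8 − 8.2 − 3.9 − 4.5 + 1.8 − 9.0 + 6.2 + 1.5 − 6.4)/10 = -0.6100
Numerator Σ_{t=1}^{9}(x_t−x̄)(x_{t+1}−x̄) = -40.9751
Denominator Σ(x_t−x̄)² = 400.0690
r_1 = -40.9751 / 400.0690 = -0.102

-0.102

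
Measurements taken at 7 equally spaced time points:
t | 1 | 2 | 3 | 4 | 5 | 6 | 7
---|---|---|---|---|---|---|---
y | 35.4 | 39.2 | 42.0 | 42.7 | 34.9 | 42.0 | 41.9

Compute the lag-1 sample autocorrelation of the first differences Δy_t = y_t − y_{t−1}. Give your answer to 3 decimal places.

First differences Δy: 3.8, 2.8, 0.7, -7.8, 7.1, -0.1
Mean of differences = 1.0833
Numerator Σ(Δy_t−Δȳ)(Δy_{t+1}−Δȳ) = -53.1569
Denominator Σ(Δy_t−Δȳ)² = 126.9883
r_1(Δy) = -53.1569 / 126.9883 = -0.419

-0.419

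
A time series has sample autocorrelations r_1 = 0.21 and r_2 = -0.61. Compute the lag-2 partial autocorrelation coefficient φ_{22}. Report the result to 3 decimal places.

φ_{22} = (r_2 − r_1²) / (1 − r_1²)
r_1² = (0.21)² = 0.0441
Numerator = -0.61 − 0.0441 = -0.6541; denominator = 1 − 0.0441 = 0.9559
φ_{22} = -0.6541 / 0.9559 = -0.684

-0.684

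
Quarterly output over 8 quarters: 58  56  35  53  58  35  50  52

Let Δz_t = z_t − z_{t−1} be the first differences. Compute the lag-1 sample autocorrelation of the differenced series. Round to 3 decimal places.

-0.441

First differences Δz: -2, -21, 18, 5, -23, 15, 2
Mean of differences = -0.8571
Numerator Σ(Δz_t−Δz̄)(Δz_{t+1}−Δz̄) = -681.8776
Denominator Σ(Δz_t−Δz̄)² = 1546.8571
r_1(Δz) = -681.8776 / 1546.8571 = -0.441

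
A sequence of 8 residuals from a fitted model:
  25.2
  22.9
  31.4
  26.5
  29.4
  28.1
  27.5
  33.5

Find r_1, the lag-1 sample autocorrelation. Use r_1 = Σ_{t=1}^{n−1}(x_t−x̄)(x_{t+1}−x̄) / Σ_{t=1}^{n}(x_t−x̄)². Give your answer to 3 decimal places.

-0.160

Mean x̄ = (25.2 + 22.9 + 31.4 + 26.5 + 29.4 + 28.1 + 27.5 + 33.5)/8 = 28.0625
Numerator Σ_{t=1}^{7}(x_t−x̄)(x_{t+1}−x̄) = -12.7864
Denominator Σ(x_t−x̄)² = 80.0988
r_1 = -12.7864 / 80.0988 = -0.160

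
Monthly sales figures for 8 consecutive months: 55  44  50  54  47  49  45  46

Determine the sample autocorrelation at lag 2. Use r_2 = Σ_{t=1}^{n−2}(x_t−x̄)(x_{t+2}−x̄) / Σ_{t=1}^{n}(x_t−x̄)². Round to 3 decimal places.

Mean x̄ = (55 + 44 + 50 + 54 + 47 + 49 + 45 + 46)/8 = 48.7500
Deviations from mean: 6.2500, -4.7500, 1.2500, 5.2500, -1.7500, 0.2500, -3.7500, -2.7500
Σ(x_t−x̄)(x_{t+2}−x̄) = (7.8125) + (-24.9375) + (-2.1875) + (1.3125) + (6.5625) + (-0.6875) = -12.1250
Denominator Σ(x_t−x̄)² = 115.5000
r_2 = -12.1250 / 115.5000 = -0.105

-0.105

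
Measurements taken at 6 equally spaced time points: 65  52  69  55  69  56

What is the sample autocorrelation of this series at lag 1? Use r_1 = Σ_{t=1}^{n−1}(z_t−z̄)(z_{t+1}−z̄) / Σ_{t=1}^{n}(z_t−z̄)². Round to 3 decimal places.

Mean z̄ = (65 + 52 + 69 + 55 + 69 + 56)/6 = 61.0000
Deviations from mean: 4.0000, -9.0000, 8.0000, -6.0000, 8.0000, -5.0000
Σ(z_t−z̄)(z_{t+1}−z̄) = (-36.0000) + (-72.0000) + (-48.0000) + (-48.0000) + (-40.0000) = -244.0000
Denominator Σ(z_t−z̄)² = 286.0000
r_1 = -244.0000 / 286.0000 = -0.853

-0.853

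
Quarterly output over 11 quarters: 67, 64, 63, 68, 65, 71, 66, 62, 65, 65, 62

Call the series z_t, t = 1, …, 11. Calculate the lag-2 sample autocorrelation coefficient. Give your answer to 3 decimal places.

Mean z̄ = (67 + 64 + 63 + 68 + 65 + 71 + 66 + 62 + 65 + 65 + 62)/11 = 65.2727
Numerator Σ_{t=1}^{9}(z_t−z̄)(z_{t+2}−z̄) = -8.5124
Denominator Σ(z_t−z̄)² = 72.1818
r_2 = -8.5124 / 72.1818 = -0.118

-0.118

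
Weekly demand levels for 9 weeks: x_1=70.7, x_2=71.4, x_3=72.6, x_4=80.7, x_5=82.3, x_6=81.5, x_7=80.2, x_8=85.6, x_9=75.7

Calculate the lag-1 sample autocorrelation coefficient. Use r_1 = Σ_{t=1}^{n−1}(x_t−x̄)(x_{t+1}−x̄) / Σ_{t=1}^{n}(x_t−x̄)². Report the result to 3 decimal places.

0.449

Mean x̄ = (70.7 + 71.4 + 72.6 + 80.7 + 82.3 + 81.5 + 80.2 + 85.6 + 75.7)/9 = 77.8556
Numerator Σ_{t=1}^{8}(x_t−x̄)(x_{t+1}−x̄) = 104.0180
Denominator Σ(x_t−x̄)² = 231.7422
r_1 = 104.0180 / 231.7422 = 0.449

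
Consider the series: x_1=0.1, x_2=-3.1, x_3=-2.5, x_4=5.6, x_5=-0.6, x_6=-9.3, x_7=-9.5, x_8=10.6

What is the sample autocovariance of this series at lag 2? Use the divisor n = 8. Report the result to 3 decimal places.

Mean x̄ = (0.1 − 3.1 − 2.5 + 5.6 − 0.6 − 9.3 − 9.5 + 10.6)/8 = -1.0875
Deviations: 1.1875, -2.0125, -1.4125, 6.6875, 0.4875, -8.2125, -8.4125, 11.6875
Σ_{t=1}^{6}(x_t−x̄)(x_{t+2}−x̄) = -170.8303
γ_2 = -170.8303 / 8 = -21.354

-21.354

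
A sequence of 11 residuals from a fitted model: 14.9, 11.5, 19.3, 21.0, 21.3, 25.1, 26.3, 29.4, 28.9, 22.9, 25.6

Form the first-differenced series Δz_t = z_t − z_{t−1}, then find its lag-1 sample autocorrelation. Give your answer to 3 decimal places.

-0.236

First differences Δz: -3.4, 7.8, 1.7, 0.3, 3.8, 1.2, 3.1, -0.5, -6.0, 2.7
Mean of differences = 1.0700
Numerator Σ(Δz_t−Δz̄)(Δz_{t+1}−Δz̄) = -31.4229
Denominator Σ(Δz_t−Δz̄)² = 132.9610
r_1(Δz) = -31.4229 / 132.9610 = -0.236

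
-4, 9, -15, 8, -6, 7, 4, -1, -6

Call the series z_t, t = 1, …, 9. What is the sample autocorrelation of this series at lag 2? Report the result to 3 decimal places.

Mean z̄ = (-4 + 9 − 15 + 8 − 6 + 7 + 4 − 1 − 6)/9 = -0.4444
Numerator Σ_{t=1}^{7}(z_t−z̄)(z_{t+2}−z̄) = 221.7160
Denominator Σ(z_t−z̄)² = 522.2222
r_2 = 221.7160 / 522.2222 = 0.425

0.425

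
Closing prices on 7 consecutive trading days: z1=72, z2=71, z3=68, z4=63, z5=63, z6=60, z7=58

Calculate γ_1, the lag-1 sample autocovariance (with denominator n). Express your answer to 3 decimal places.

14.714

Mean z̄ = (72 + 71 + 68 + 63 + 63 + 60 + 58)/7 = 65.0000
Σ_{t=1}^{6}(z_t−z̄)(z_{t+1}−z̄) = 103.0000
γ_1 = 103.0000 / 7 = 14.714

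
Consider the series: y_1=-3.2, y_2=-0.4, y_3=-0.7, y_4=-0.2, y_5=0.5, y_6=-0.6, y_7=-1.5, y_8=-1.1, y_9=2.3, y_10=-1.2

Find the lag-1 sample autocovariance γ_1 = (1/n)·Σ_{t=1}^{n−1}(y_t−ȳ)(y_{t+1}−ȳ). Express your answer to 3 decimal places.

-0.285

Mean ȳ = (-3.2 − 0.4 − 0.7 − 0.2 + 0.5 − 0.6 − 1.5 − 1.1 + 2.3 − 1.2)/10 = -0.6100
Σ_{t=1}^{9}(y_t−ȳ)(y_{t+1}−ȳ) = -2.8491
γ_1 = -2.8491 / 10 = -0.285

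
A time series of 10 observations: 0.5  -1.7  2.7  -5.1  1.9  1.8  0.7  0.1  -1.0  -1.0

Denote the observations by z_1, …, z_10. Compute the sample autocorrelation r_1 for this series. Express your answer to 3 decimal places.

-0.511

Mean z̄ = (0.5 − 1.7 + 2.7 − 5.1 + 1.9 + 1.8 + 0.7 + 0.1 − 1.0 − 1.0)/10 = -0.1100
Numerator Σ_{t=1}^{9}(z_t−z̄)(z_{t+1}−z̄) = -23.3281
Denominator Σ(z_t−z̄)² = 45.6690
r_1 = -23.3281 / 45.6690 = -0.511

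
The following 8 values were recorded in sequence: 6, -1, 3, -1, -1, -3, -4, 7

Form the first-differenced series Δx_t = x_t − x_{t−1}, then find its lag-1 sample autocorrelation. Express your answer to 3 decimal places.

-0.254

First differences Δx: -7, 4, -4, 0, -2, -1, 11
Mean of differences = 0.1429
Numerator Σ(Δx_t−Δx̄)(Δx_{t+1}−Δx̄) = -52.5918
Denominator Σ(Δx_t−Δx̄)² = 206.8571
r_1(Δx) = -52.5918 / 206.8571 = -0.254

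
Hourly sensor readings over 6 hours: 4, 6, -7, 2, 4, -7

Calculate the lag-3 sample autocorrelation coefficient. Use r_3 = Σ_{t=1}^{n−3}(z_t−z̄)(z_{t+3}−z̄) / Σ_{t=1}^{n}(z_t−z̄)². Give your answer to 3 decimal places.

Mean z̄ = (4 + 6 − 7 + 2 + 4 − 7)/6 = 0.3333
Numerator Σ_{t=1}^{3}(z_t−z̄)(z_{t+3}−z̄) = 80.6667
Denominator Σ(z_t−z̄)² = 169.3333
r_3 = 80.6667 / 169.3333 = 0.476

0.476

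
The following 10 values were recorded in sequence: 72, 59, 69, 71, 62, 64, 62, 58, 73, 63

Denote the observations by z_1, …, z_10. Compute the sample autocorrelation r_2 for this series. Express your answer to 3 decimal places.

Mean z̄ = (72 + 59 + 69 + 71 + 62 + 64 + 62 + 58 + 73 + 63)/10 = 65.3000
Numerator Σ_{t=1}^{8}(z_t−z̄)(z_{t+2}−z̄) = -18.9800
Denominator Σ(z_t−z̄)² = 272.1000
r_2 = -18.9800 / 272.1000 = -0.070

-0.070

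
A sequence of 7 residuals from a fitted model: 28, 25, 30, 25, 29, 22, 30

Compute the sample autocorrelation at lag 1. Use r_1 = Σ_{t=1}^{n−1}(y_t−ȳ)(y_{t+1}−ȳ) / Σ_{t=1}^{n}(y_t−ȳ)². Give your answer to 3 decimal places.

Mean ȳ = (28 + 25 + 30 + 25 + 29 + 22 + 30)/7 = 27.0000
Deviations from mean: 1.0000, -2.0000, 3.0000, -2.0000, 2.0000, -5.0000, 3.0000
Σ(y_t−ȳ)(y_{t+1}−ȳ) = (-2.0000) + (-6.0000) + (-6.0000) + (-4.0000) + (-10.0000) + (-15.0000) = -43.0000
Denominator Σ(y_t−ȳ)² = 56.0000
r_1 = -43.0000 / 56.0000 = -0.768

-0.768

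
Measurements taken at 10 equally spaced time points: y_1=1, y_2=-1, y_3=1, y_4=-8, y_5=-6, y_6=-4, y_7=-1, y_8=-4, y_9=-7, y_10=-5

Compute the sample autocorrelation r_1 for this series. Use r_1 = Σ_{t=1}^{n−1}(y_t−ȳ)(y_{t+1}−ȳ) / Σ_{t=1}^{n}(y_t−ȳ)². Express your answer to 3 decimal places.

Mean ȳ = (1 − 1 + 1 − 8 − 6 − 4 − 1 − 4 − 7 − 5)/10 = -3.4000
Numerator Σ_{t=1}^{9}(y_t−ȳ)(y_{t+1}−ȳ) = 19.4400
Denominator Σ(y_t−ȳ)² = 94.4000
r_1 = 19.4400 / 94.4000 = 0.206

0.206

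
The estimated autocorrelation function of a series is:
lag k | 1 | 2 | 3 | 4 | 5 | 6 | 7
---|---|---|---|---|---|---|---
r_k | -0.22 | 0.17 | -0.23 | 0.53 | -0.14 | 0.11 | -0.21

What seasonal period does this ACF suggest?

4

The largest autocorrelation is r_4 = 0.53; the remaining lags stay at or below 0.17.
The dominant spike at lag 4 indicates a seasonal period of 4.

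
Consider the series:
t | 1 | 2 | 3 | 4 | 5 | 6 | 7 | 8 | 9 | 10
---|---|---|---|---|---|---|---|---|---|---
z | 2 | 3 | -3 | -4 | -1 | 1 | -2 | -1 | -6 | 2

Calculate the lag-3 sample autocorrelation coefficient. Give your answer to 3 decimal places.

-0.297

Mean z̄ = (2 + 3 − 3 − 4 − 1 + 1 − 2 − 1 − 6 + 2)/10 = -0.9000
Σ(z_t−z̄)(z_{t+3}−z̄) = (-8.9900) + (-0.3900) + (-3.9900) + (3.4100) + (0.0100) + (-9.6900) + (-3.1900) = -22.8300
Denominator Σ(z_t−z̄)² = 76.9000
r_3 = -22.8300 / 76.9000 = -0.297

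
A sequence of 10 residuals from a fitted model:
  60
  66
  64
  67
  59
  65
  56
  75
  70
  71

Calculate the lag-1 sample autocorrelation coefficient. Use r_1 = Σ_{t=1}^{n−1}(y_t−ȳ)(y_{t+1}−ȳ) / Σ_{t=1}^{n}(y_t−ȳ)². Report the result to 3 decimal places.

Mean ȳ = (60 + 66 + 64 + 67 + 59 + 65 + 56 + 75 + 70 + 71)/10 = 65.3000
Numerator Σ_{t=1}^{9}(y_t−ȳ)(y_{t+1}−ȳ) = -30.6900
Denominator Σ(y_t−ȳ)² = 308.1000
r_1 = -30.6900 / 308.1000 = -0.100

-0.100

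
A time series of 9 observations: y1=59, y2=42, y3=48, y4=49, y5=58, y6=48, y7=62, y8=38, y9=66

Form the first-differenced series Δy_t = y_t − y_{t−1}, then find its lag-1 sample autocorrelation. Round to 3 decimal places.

-0.643

First differences Δy: -17, 6, 1, 9, -10, 14, -24, 28
Mean of differences = 0.8750
Numerator Σ(Δy_t−Δȳ)(Δy_{t+1}−Δȳ) = -1322.2656
Denominator Σ(Δy_t−Δȳ)² = 2056.8750
r_1(Δy) = -1322.2656 / 2056.8750 = -0.643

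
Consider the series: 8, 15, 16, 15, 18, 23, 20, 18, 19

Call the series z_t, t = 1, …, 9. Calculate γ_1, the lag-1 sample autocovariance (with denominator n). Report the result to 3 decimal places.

Mean z̄ = (8 + 15 + 16 + 15 + 18 + 23 + 20 + 18 + 19)/9 = 16.8889
Σ_{t=1}^{8}(z_t−z̄)(z_{t+1}−z̄) = 49.6543
γ_1 = 49.6543 / 9 = 5.517

5.517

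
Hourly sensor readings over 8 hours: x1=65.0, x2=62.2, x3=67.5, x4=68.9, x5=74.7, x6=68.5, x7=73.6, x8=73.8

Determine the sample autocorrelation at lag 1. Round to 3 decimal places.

Mean x̄ = (65.0 + 62.2 + 67.5 + 68.9 + 74.7 + 68.5 + 73.6 + 73.8)/8 = 69.2750
Deviations from mean: -4.2750, -7.0750, -1.7750, -0.3750, 5.4250, -0.7750, 4.3250, 4.5250
Numerator Σ_{t=1}^{7}(x_t−x̄)(x_{t+1}−x̄) = 53.4494
Denominator Σ(x_t−x̄)² = 140.8350
r_1 = 53.4494 / 140.8350 = 0.380

0.380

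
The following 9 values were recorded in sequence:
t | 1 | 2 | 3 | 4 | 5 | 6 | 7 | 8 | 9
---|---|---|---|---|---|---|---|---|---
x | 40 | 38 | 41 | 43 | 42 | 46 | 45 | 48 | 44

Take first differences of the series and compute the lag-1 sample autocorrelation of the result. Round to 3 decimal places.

First differences Δx: -2, 3, 2, -1, 4, -1, 3, -4
Mean of differences = 0.5000
Numerator Σ(Δx_t−Δx̄)(Δx_{t+1}−Δx̄) = -30.2500
Denominator Σ(Δx_t−Δx̄)² = 58.0000
r_1(Δx) = -30.2500 / 58.0000 = -0.522

-0.522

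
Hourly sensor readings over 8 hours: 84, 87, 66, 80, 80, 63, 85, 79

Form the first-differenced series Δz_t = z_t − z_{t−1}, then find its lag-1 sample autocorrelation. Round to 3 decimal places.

First differences Δz: 3, -21, 14, 0, -17, 22, -6
Mean of differences = -0.7143
Numerator Σ(Δz_t−Δz̄)(Δz_{t+1}−Δz̄) = -864.9388
Denominator Σ(Δz_t−Δz̄)² = 1451.4286
r_1(Δz) = -864.9388 / 1451.4286 = -0.596

-0.596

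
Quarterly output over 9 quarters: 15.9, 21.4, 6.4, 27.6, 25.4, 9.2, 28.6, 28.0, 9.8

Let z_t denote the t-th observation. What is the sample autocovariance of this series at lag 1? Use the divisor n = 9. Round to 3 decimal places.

Mean z̄ = (15.9 + 21.4 + 6.4 + 27.6 + 25.4 + 9.2 + 28.6 + 28.0 + 9.8)/9 = 19.1444
Σ_{t=1}^{8}(z_t−z̄)(z_{t+1}−z̄) = -246.1853
γ_1 = -246.1853 / 9 = -27.354

-27.354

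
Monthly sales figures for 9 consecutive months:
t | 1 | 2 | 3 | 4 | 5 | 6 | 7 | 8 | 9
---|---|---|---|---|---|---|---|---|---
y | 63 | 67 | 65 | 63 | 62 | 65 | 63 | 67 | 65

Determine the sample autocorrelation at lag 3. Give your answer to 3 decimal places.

-0.294

Mean ȳ = (63 + 67 + 65 + 63 + 62 + 65 + 63 + 67 + 65)/9 = 64.4444
Σ(y_t−ȳ)(y_{t+3}−ȳ) = (2.0864) + (-6.2469) + (0.3086) + (2.0864) + (-6.2469) + (0.3086) = -7.7037
Denominator Σ(y_t−ȳ)² = 26.2222
r_3 = -7.7037 / 26.2222 = -0.294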